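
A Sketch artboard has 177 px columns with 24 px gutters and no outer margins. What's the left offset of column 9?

1608 px

No margin, so column 9 starts at 8·(column + gutter) = 8·201 = 1608 px.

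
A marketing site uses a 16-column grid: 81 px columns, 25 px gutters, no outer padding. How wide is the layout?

Layout = 16·81 + 15·25 = 1296 + 375 = 1671 px.

1671 px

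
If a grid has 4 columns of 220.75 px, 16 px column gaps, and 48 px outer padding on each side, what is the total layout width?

1027 px

Layout = 2·48 + 4·220.75 + 3·16 = 96 + 883 + 48 = 1027 px.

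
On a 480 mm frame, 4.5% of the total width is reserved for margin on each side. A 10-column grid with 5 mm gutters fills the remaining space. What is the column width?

39.18 mm

Each margin = 4.5% of 480 = 21.6 mm; content = 480 − 2·21.6 = 436.8 mm.
436.8 − 9·5 = 391.8; ÷10 gives c = 39.18 mm.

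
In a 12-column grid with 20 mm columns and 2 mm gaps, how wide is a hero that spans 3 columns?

3 columns plus 2 gaps: 60 + 4 = 64 mm.

64 mm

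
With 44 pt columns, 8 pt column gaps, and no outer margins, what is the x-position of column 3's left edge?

104 pt

No margin, so column 3 starts at 2·(column + gutter) = 2·52 = 104 pt.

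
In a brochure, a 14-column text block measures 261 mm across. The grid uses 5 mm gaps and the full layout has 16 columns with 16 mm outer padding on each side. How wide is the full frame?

331 mm

14c + 13·5 = 261 → 14c = 196 → c = 14 mm.
Frame = 2·16 + 16·14 + 15·5 = 32 + 224 + 75 = 331 mm.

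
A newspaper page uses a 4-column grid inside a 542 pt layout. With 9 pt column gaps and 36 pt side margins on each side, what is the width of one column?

110.75 pt

Subtract both margins: 542 − 2·36 = 470 pt.
470 − 3·9 = 443; ÷4 gives c = 110.75 pt.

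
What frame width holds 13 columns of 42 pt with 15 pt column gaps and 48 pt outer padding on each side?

822 pt

Frame = 2·48 + 13·42 + 12·15 = 96 + 546 + 180 = 822 pt.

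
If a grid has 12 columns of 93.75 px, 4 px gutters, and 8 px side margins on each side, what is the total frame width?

1185 px

Adding margins, columns and gutters: 16 + 1125 + 44 = 1185 px.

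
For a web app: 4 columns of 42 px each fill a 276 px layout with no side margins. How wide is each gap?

36 px

Columns use 168 px, leaving 108 px across 3 gaps = 36 px each.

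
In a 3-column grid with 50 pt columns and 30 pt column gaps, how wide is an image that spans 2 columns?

130 pt

2-column span = 2·50 + 1·30 = 130 pt.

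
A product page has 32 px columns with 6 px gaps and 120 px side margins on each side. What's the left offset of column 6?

Each column+gutter stride is 38 px; 5 of them past the 120 px margin is 120 + 190 = 310 px.

310 px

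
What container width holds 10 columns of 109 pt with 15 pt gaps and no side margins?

1225 pt

Container = 10·109 + 9·15 = 1090 + 135 = 1225 pt.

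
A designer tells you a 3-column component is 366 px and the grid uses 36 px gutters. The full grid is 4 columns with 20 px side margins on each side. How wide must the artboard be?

540 px

3 columns + 2 gutters: 3c + 2·36 = 366.
3c = 366 − 72 = 294, so c = 98 px.
Artboard = 2·20 + 4·98 + 3·36 = 40 + 392 + 108 = 540 px.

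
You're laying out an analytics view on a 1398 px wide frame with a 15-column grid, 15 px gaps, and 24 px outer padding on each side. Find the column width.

76 px

Subtract both margins: 1398 − 2·24 = 1350 px.
Subtracting 14 gaps of 15 leaves 1140 for 15 columns, so c = 76 px.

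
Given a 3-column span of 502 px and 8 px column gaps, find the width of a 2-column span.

332 px

502 − 2·8 = 486; ÷3 gives c = 162 px.
Span of 2: 2·162 + 1·8 = 324 + 8 = 332 px.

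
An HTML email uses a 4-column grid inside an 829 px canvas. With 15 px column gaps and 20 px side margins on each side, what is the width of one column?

186 px

Content width = 829 − 2·20 = 789 px.
4c + 3·15 = 789 → 4c = 744 → c = 186 px.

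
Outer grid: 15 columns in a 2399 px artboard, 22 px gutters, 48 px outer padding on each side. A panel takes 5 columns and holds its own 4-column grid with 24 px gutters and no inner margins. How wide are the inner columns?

Subtract both margins: 2399 − 2·48 = 2303 px.
15c + 14·22 = 2303 → 15c = 1995 → c = 133 px.
5 columns plus 4 gutters: 665 + 88 = 753 px.
4 columns + 3 gutters: 4d + 3·24 = 753.
4d = 753 − 72 = 681, so d = 170.25 px.

170.25 px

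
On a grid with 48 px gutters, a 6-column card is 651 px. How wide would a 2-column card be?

651 − 5·48 = 411; ÷6 gives c = 68.5 px.
2-column span = 2·68.5 + 1·48 = 185 px.

185 px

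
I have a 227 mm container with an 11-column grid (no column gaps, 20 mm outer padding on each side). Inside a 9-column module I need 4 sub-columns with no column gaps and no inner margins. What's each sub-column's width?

38.25 mm

Take off 40 mm of margins, leaving 187 mm.
11c = 187 → c = 17 mm.
9-column span = 9·17 = 153 mm.
With no column gaps, each column is 153/4 = 38.25 mm.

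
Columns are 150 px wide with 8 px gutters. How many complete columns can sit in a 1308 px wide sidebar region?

8 columns: 8·150 + 7·8 = 1256 px ≤ 1308.
9 columns: 1414 px > 1308. So 8.

8 columns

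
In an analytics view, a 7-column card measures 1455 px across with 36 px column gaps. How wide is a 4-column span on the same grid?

816 px

1455 − 6·36 = 1239; ÷7 gives c = 177 px.
4 columns plus 3 column gaps: 708 + 108 = 816 px.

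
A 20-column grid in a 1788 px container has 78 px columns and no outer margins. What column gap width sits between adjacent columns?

12 px

20·78 + 19g = 1788 → 19g = 228 → g = 12 px.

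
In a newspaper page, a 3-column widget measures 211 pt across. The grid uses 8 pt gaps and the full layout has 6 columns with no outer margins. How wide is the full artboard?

3 columns + 2 gaps: 3c + 2·8 = 211.
3c = 211 − 16 = 195, so c = 65 pt.
Artboard = 6·65 + 5·8 = 390 + 40 = 430 pt.

430 pt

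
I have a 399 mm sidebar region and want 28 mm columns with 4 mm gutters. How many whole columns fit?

12 columns

Each extra column adds 28 + 4 = 32 mm.
(399 + 4) / 32 = 12.59, so 12 columns fit.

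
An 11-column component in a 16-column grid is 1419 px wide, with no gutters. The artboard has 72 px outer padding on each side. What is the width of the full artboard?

1419 / 11 = 129 px per column.
Artboard = 2·72 + 16·129 = 144 + 2064 = 2208 px.

2208 px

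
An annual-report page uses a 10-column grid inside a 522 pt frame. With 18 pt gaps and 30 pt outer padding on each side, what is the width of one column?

30 pt

Content width = 522 − 2·30 = 462 pt.
10 columns + 9 gaps: 10c + 9·18 = 462.
10c = 462 − 162 = 300, so c = 30 pt.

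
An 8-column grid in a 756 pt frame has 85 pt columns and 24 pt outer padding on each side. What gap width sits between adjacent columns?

4 pt

Subtract both margins: 756 − 2·24 = 708 pt.
Columns use 680 pt, leaving 28 pt across 7 gaps = 4 pt each.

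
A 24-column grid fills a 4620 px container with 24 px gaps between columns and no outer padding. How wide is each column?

169.5 px

4620 − 23·24 = 4068; ÷24 gives c = 169.5 px.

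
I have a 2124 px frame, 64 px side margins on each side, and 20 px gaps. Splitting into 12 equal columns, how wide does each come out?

Take off 128 px of margins, leaving 1996 px.
12 columns + 11 gaps: 12c + 11·20 = 1996.
12c = 1996 − 220 = 1776, so c = 148 px.

148 px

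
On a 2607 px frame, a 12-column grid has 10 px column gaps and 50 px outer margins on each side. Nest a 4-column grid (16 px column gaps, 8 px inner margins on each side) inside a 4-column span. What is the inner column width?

Take off 100 px of margins, leaving 2507 px.
12 columns + 11 column gaps: 12c + 11·10 = 2507.
12c = 2507 − 110 = 2397, so c = 199.75 px.
4-column span = 4·199.75 + 3·10 = 829 px.
Inner content = 829 − 2·8 = 813 px.
Subtracting 3 column gaps of 16 leaves 765 for 4 columns, so d = 191.25 px.

191.25 px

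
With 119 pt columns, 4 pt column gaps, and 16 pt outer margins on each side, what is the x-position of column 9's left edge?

1000 pt

Before column 9: the margin + 8 columns + 8 column gaps.
Offset = 16 + 8·(119 + 4) = 16 + 984 = 1000 pt.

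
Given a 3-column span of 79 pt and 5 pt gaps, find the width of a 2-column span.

79 − 2·5 = 69; ÷3 gives c = 23 pt.
Span of 2: 2·23 + 1·5 = 46 + 5 = 51 pt.

51 pt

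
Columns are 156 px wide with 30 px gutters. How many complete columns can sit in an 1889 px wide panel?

10 columns

Each extra column adds 156 + 30 = 186 px.
(1889 + 30) / 186 = 10.32, so 10 columns fit.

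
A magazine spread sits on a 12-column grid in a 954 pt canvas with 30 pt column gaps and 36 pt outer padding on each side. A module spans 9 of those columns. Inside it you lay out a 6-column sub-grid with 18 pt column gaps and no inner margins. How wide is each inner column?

Subtract both margins: 954 − 2·36 = 882 pt.
12c + 11·30 = 882 → 12c = 552 → c = 46 pt.
9 columns plus 8 column gaps: 414 + 240 = 654 pt.
6 columns + 5 column gaps: 6d + 5·18 = 654.
6d = 654 − 90 = 564, so d = 94 pt.

94 pt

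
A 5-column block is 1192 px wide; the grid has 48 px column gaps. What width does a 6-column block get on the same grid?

Subtracting 4 column gaps of 48 leaves 1000 for 5 columns, so c = 200 px.
6 columns plus 5 column gaps: 1200 + 240 = 1440 px.

1440 px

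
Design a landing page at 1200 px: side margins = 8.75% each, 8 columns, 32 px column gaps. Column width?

1200 × (1 − 2·8.75%) = 1200 × 82.5% = 990 px for the columns.
8 columns + 7 column gaps: 8c + 7·32 = 990.
8c = 990 − 224 = 766, so c = 95.75 px.

95.75 px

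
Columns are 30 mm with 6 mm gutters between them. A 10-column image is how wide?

354 mm

10-column span = 10·30 + 9·6 = 354 mm.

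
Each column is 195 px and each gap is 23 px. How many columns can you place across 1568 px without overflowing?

7 columns

k columns need k·195 + (k−1)·23 = k·218 − 23.
k·218 − 23 ≤ 1568 → k ≤ 1591 / 218 ≈ 7.30, so k = 7.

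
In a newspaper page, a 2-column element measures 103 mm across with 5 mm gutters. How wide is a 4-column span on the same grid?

103 − 1·5 = 98; ÷2 gives c = 49 mm.
4-column span = 4·49 + 3·5 = 211 mm.

211 mm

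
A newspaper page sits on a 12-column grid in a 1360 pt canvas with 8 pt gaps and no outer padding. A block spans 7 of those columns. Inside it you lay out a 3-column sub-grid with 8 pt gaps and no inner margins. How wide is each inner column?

258 pt

12c + 11·8 = 1360 → 12c = 1272 → c = 106 pt.
Span of 7: 7·106 + 6·8 = 742 + 48 = 790 pt.
3d + 2·8 = 790 → 3d = 774 → d = 258 pt.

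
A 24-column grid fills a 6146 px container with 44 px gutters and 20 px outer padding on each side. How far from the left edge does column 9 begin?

Subtract both margins: 6146 − 2·20 = 6106 px.
24 columns + 23 gutters: 24c + 23·44 = 6106.
24c = 6106 − 1012 = 5094, so c = 212.25 px.
Before column 9: the margin + 8 columns + 8 gutters.
Offset = 20 + 8·(212.25 + 44) = 20 + 2050 = 2070 px.

2070 px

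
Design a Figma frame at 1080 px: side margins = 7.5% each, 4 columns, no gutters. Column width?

Each margin = 7.5% of 1080 = 81 px; content = 1080 − 2·81 = 918 px.
918 / 4 = 229.5 px per column.

229.5 px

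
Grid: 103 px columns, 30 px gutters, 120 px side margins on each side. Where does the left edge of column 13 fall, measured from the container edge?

1716 px

Before column 13: the margin + 12 columns + 12 gutters.
Offset = 120 + 12·(103 + 30) = 120 + 1596 = 1716 px.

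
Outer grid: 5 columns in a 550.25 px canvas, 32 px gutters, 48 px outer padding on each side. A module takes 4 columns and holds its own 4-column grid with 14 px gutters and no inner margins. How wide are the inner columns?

78.75 px

Outer content = 550.25 − 2·48 = 454.25 px.
5c + 4·32 = 454.25 → 5c = 326.25 → c = 65.25 px.
Span of 4: 4·65.25 + 3·32 = 261 + 96 = 357 px.
357 − 3·14 = 315; ÷4 gives d = 78.75 px.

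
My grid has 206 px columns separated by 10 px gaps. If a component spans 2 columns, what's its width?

422 px

Span of 2: 2·206 + 1·10 = 412 + 10 = 422 px.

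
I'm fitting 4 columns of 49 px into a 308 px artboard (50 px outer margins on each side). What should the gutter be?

4 px

Inside the margins: 308 − 100 = 208 px.
Columns use 196 px, leaving 12 px across 3 gutters = 4 px each.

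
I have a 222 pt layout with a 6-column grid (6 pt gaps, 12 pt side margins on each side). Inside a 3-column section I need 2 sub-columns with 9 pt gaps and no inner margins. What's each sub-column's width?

43.5 pt

Take off 24 pt of margins, leaving 198 pt.
198 − 5·6 = 168; ÷6 gives c = 28 pt.
3 columns plus 2 gaps: 84 + 12 = 96 pt.
2 columns + 1 gap: 2d + 1·9 = 96.
2d = 96 − 9 = 87, so d = 43.5 pt.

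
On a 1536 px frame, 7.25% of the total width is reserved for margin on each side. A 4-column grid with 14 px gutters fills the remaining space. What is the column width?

317.82 px

1536 × (1 − 2·7.25%) = 1536 × 85.5% = 1313.28 px for the columns.
4c + 3·14 = 1313.28 → 4c = 1271.28 → c = 317.82 px.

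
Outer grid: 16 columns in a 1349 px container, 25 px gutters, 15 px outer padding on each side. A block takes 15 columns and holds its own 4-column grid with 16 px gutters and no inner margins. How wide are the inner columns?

Outer content = 1349 − 2·15 = 1319 px.
1319 − 15·25 = 944; ÷16 gives c = 59 px.
Span of 15: 15·59 + 14·25 = 885 + 350 = 1235 px.
Subtracting 3 gutters of 16 leaves 1187 for 4 columns, so d = 296.75 px.

296.75 px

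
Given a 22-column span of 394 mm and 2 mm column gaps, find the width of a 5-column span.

Subtracting 21 column gaps of 2 leaves 352 for 22 columns, so c = 16 mm.
5-column span = 5·16 + 4·2 = 88 mm.

88 mm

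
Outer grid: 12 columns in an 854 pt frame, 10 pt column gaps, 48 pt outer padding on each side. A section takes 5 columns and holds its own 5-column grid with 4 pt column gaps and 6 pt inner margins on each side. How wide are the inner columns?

Subtract both margins: 854 − 2·48 = 758 pt.
12 columns + 11 column gaps: 12c + 11·10 = 758.
12c = 758 − 110 = 648, so c = 54 pt.
5 columns plus 4 column gaps: 270 + 40 = 310 pt.
Inner content = 310 − 2·6 = 298 pt.
5d + 4·4 = 298 → 5d = 282 → d = 56.4 pt.

56.4 pt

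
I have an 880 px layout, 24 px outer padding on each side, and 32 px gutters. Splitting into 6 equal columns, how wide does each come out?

Take off 48 px of margins, leaving 832 px.
6c + 5·32 = 832 → 6c = 672 → c = 112 px.

112 px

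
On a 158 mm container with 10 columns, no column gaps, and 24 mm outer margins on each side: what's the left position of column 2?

35 mm

Content = 158 − 2·24 = 110 mm.
10c = 110 → c = 11 mm.
Each column+gutter stride is 11 mm; 1 of them past the 24 mm margin is 24 + 11 = 35 mm.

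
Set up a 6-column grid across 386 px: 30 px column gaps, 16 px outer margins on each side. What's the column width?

Take off 32 px of margins, leaving 354 px.
354 − 5·30 = 204; ÷6 gives c = 34 px.

34 px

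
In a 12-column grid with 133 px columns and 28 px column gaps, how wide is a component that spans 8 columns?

1260 px

8-column span = 8·133 + 7·28 = 1260 px.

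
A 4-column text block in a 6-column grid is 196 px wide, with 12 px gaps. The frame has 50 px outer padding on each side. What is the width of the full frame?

400 px

196 − 3·12 = 160; ÷4 gives c = 40 px.
Frame = 2·50 + 6·40 + 5·12 = 100 + 240 + 60 = 400 px.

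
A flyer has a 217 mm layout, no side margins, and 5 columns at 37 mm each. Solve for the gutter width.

8 mm

5 columns take 5·37 = 185 mm; remaining 32 splits into 4 gutters.
g = 32 / 4 = 8 mm.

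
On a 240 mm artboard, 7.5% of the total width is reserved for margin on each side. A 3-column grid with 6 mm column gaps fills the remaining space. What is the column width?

Margins: 7.5% × 240 = 18 mm each, so content = 240 − 36 = 204 mm.
Subtracting 2 column gaps of 6 leaves 192 for 3 columns, so c = 64 mm.

64 mm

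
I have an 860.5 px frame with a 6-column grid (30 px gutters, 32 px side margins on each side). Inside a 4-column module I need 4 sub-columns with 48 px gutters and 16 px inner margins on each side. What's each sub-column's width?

86.25 px

Inside the margins: 860.5 − 64 = 796.5 px.
6 columns + 5 gutters: 6c + 5·30 = 796.5.
6c = 796.5 − 150 = 646.5, so c = 107.75 px.
Span of 4: 4·107.75 + 3·30 = 431 + 90 = 521 px.
Inner content = 521 − 2·16 = 489 px.
Subtracting 3 gutters of 48 leaves 345 for 4 columns, so d = 86.25 px.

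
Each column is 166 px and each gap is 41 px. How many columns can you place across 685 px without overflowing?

3 columns

k columns need k·166 + (k−1)·41 = k·207 − 41.
k·207 − 41 ≤ 685 → k ≤ 726 / 207 ≈ 3.51, so k = 3.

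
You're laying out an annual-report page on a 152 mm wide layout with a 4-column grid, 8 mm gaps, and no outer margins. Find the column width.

32 mm

152 − 3·8 = 128; ÷4 gives c = 32 mm.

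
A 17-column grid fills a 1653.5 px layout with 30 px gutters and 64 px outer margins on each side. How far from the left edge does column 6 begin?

Take off 128 px of margins, leaving 1525.5 px.
1525.5 − 16·30 = 1045.5; ÷17 gives c = 61.5 px.
Before column 6: the margin + 5 columns + 5 gutters.
Offset = 64 + 5·(61.5 + 30) = 64 + 457.5 = 521.5 px.

521.5 px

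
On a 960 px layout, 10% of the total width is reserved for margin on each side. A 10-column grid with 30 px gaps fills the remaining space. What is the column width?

49.8 px

960 × (1 − 2·10%) = 960 × 80% = 768 px for the columns.
768 − 9·30 = 498; ÷10 gives c = 49.8 px.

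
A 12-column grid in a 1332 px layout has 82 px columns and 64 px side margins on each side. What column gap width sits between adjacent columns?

20 px

Subtract both margins: 1332 − 2·64 = 1204 px.
Columns use 984 px, leaving 220 px across 11 column gaps = 20 px each.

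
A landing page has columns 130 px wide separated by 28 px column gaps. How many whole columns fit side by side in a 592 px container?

3 columns: 3·130 + 2·28 = 446 px ≤ 592.
4 columns: 604 px > 592. So 3.

3 columns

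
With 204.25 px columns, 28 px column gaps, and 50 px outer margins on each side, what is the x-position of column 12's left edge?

2604.75 px

Each column+gutter stride is 232.25 px; 11 of them past the 50 px margin is 50 + 2554.75 = 2604.75 px.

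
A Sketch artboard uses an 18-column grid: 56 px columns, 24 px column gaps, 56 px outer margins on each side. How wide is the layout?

Adding margins, columns and gutters: 112 + 1008 + 408 = 1528 px.

1528 px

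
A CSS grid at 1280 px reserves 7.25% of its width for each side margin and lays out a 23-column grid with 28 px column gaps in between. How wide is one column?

20.8 px

Margins: 7.25% × 1280 = 92.8 px each, so content = 1280 − 185.6 = 1094.4 px.
Subtracting 22 column gaps of 28 leaves 478.4 for 23 columns, so c = 20.8 px.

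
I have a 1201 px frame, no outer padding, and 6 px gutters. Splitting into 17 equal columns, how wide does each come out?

65 px

1201 − 16·6 = 1105; ÷17 gives c = 65 px.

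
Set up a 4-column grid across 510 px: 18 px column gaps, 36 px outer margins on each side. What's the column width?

Take off 72 px of margins, leaving 438 px.
4c + 3·18 = 438 → 4c = 384 → c = 96 px.

96 px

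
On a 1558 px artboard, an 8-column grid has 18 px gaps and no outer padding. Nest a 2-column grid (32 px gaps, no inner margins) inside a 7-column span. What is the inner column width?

1558 − 7·18 = 1432; ÷8 gives c = 179 px.
Span of 7: 7·179 + 6·18 = 1253 + 108 = 1361 px.
Subtracting 1 gap of 32 leaves 1329 for 2 columns, so d = 664.5 px.

664.5 px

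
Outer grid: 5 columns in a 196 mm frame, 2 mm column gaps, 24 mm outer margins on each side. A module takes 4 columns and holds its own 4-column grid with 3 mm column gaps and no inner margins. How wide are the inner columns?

27.25 mm

Take off 48 mm of margins, leaving 148 mm.
148 − 4·2 = 140; ÷5 gives c = 28 mm.
4-column span = 4·28 + 3·2 = 118 mm.
Subtracting 3 column gaps of 3 leaves 109 for 4 columns, so d = 27.25 mm.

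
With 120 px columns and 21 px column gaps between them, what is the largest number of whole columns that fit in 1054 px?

7 columns

k columns need k·120 + (k−1)·21 = k·141 − 21.
k·141 − 21 ≤ 1054 → k ≤ 1075 / 141 ≈ 7.62, so k = 7.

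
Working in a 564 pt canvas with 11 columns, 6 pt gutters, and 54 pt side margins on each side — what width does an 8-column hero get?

330 pt

Inside the margins: 564 − 108 = 456 pt.
11c + 10·6 = 456 → 11c = 396 → c = 36 pt.
8 columns plus 7 gutters: 288 + 42 = 330 pt.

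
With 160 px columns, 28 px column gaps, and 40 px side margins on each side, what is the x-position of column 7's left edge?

Column 7 starts at margin + 6·(column + gutter) = 40 + 6·188 = 1168 px.

1168 px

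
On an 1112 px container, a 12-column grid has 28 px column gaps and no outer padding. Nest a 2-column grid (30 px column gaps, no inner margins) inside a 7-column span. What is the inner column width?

12 columns + 11 column gaps: 12c + 11·28 = 1112.
12c = 1112 − 308 = 804, so c = 67 px.
7-column span = 7·67 + 6·28 = 637 px.
Subtracting 1 column gap of 30 leaves 607 for 2 columns, so d = 303.5 px.

303.5 px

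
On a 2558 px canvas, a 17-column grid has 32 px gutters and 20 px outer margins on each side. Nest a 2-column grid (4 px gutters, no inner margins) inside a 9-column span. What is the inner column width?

657 px

Inside the margins: 2558 − 40 = 2518 px.
17 columns + 16 gutters: 17c + 16·32 = 2518.
17c = 2518 − 512 = 2006, so c = 118 px.
9-column span = 9·118 + 8·32 = 1318 px.
Subtracting 1 gutter of 4 leaves 1314 for 2 columns, so d = 657 px.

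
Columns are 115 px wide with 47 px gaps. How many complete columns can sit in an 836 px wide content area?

k columns need k·115 + (k−1)·47 = k·162 − 47.
k·162 − 47 ≤ 836 → k ≤ 883 / 162 ≈ 5.45, so k = 5.

5 columns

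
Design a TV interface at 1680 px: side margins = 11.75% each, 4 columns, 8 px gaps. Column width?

315.3 px

Each margin = 11.75% of 1680 = 197.4 px; content = 1680 − 2·197.4 = 1285.2 px.
Subtracting 3 gaps of 8 leaves 1261.2 for 4 columns, so c = 315.3 px.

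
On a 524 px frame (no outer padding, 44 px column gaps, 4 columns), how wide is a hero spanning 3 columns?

382 px

524 − 3·44 = 392; ÷4 gives c = 98 px.
3 columns plus 2 column gaps: 294 + 88 = 382 px.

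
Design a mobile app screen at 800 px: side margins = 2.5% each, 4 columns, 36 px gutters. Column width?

800 × (1 − 2·2.5%) = 800 × 95% = 760 px for the columns.
4 columns + 3 gutters: 4c + 3·36 = 760.
4c = 760 − 108 = 652, so c = 163 px.

163 px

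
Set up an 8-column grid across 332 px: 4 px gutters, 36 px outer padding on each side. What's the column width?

29 px

Inside the margins: 332 − 72 = 260 px.
260 − 7·4 = 232; ÷8 gives c = 29 px.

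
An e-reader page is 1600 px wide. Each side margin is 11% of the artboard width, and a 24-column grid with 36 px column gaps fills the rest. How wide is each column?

17.5 px

Each margin = 11% of 1600 = 176 px; content = 1600 − 2·176 = 1248 px.
Subtracting 23 column gaps of 36 leaves 420 for 24 columns, so c = 17.5 px.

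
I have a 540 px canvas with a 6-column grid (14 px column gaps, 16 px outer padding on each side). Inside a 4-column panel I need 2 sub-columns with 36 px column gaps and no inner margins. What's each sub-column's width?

Take off 32 px of margins, leaving 508 px.
508 − 5·14 = 438; ÷6 gives c = 73 px.
4-column span = 4·73 + 3·14 = 334 px.
2d + 1·36 = 334 → 2d = 298 → d = 149 px.

149 px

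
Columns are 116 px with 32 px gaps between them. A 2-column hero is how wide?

2 columns plus 1 gap: 232 + 32 = 264 px.

264 px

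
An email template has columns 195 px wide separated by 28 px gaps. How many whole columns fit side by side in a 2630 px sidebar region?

11 columns

k columns need k·195 + (k−1)·28 = k·223 − 28.
k·223 − 28 ≤ 2630 → k ≤ 2658 / 223 ≈ 11.92, so k = 11.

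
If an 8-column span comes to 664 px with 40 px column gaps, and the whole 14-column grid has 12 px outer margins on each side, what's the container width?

1216 px

Subtracting 7 column gaps of 40 leaves 384 for 8 columns, so c = 48 px.
Total width: 2·12 + 14·48 + 13·40 = 1216 px.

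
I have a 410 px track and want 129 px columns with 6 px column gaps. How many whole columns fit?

k columns need k·129 + (k−1)·6 = k·135 − 6.
k·135 − 6 ≤ 410 → k ≤ 416 / 135 ≈ 3.08, so k = 3.

3 columns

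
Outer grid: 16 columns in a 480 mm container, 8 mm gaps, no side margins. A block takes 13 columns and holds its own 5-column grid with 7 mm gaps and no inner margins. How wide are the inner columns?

Subtracting 15 gaps of 8 leaves 360 for 16 columns, so c = 22.5 mm.
Span of 13: 13·22.5 + 12·8 = 292.5 + 96 = 388.5 mm.
5d + 4·7 = 388.5 → 5d = 360.5 → d = 72.1 mm.

72.1 mm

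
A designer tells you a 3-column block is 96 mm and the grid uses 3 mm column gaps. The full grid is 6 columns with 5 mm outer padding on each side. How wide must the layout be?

205 mm

3 columns + 2 column gaps: 3c + 2·3 = 96.
3c = 96 − 6 = 90, so c = 30 mm.
Layout = 2·5 + 6·30 + 5·3 = 10 + 180 + 15 = 205 mm.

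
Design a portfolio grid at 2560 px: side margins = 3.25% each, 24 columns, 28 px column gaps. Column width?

72.9 px

Margins: 3.25% × 2560 = 83.2 px each, so content = 2560 − 166.4 = 2393.6 px.
Subtracting 23 column gaps of 28 leaves 1749.6 for 24 columns, so c = 72.9 px.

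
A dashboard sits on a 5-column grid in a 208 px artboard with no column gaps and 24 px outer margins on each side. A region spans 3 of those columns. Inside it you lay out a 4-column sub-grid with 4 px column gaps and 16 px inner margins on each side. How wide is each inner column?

Inside the margins: 208 − 48 = 160 px.
With no column gaps, each column is 160/5 = 32 px.
3-column span = 3·32 = 96 px.
Inner content = 96 − 2·16 = 64 px.
Subtracting 3 column gaps of 4 leaves 52 for 4 columns, so d = 13 px.

13 px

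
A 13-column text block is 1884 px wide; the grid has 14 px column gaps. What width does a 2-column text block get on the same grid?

13 columns + 12 column gaps: 13c + 12·14 = 1884.
13c = 1884 − 168 = 1716, so c = 132 px.
Span of 2: 2·132 + 1·14 = 264 + 14 = 278 px.

278 px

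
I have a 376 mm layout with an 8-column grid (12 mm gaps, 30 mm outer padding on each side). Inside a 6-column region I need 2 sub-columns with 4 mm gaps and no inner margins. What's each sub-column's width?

115 mm

Outer content = 376 − 2·30 = 316 mm.
316 − 7·12 = 232; ÷8 gives c = 29 mm.
6 columns plus 5 gaps: 174 + 60 = 234 mm.
234 − 1·4 = 230; ÷2 gives d = 115 mm.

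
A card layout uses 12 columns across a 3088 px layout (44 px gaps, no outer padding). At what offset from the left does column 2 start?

261 px

12 columns + 11 gaps: 12c + 11·44 = 3088.
12c = 3088 − 484 = 2604, so c = 217 px.
Before column 2: 1 column + 1 gap.
Offset = 1·(217 + 44) = 1·261 = 261 px.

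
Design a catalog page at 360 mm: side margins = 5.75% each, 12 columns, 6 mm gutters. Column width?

21.05 mm

360 × (1 − 2·5.75%) = 360 × 88.5% = 318.6 mm for the columns.
12c + 11·6 = 318.6 → 12c = 252.6 → c = 21.05 mm.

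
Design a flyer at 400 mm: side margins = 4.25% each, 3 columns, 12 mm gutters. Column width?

Each margin = 4.25% of 400 = 17 mm; content = 400 − 2·17 = 366 mm.
366 − 2·12 = 342; ÷3 gives c = 114 mm.

114 mm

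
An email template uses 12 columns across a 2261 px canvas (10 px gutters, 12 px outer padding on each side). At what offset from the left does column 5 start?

761 px

Take off 24 px of margins, leaving 2237 px.
Subtracting 11 gutters of 10 leaves 2127 for 12 columns, so c = 177.25 px.
Each column+gutter stride is 187.25 px; 4 of them past the 12 px margin is 12 + 749 = 761 px.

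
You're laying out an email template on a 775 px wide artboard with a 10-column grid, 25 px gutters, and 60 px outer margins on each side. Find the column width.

43 px

Subtract both margins: 775 − 2·60 = 655 px.
Subtracting 9 gutters of 25 leaves 430 for 10 columns, so c = 43 px.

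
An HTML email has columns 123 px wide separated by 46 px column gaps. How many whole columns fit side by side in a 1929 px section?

k columns need k·123 + (k−1)·46 = k·169 − 46.
k·169 − 46 ≤ 1929 → k ≤ 1975 / 169 ≈ 11.69, so k = 11.

11 columns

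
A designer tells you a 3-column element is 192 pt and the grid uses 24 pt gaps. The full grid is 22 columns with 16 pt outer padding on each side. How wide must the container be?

1592 pt

192 − 2·24 = 144; ÷3 gives c = 48 pt.
Adding margins, columns and gutters: 32 + 1056 + 504 = 1592 pt.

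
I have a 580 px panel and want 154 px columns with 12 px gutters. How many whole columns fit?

3 columns: 3·154 + 2·12 = 486 px ≤ 580.
4 columns: 652 px > 580. So 3.

3 columns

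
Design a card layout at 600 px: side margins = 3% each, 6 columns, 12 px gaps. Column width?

600 × (1 − 2·3%) = 600 × 94% = 564 px for the columns.
6c + 5·12 = 564 → 6c = 504 → c = 84 px.

84 px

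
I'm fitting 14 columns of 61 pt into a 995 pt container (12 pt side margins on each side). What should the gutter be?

Content width = 995 − 2·12 = 971 pt.
14·61 + 13g = 971 → 13g = 117 → g = 9 pt.

9 pt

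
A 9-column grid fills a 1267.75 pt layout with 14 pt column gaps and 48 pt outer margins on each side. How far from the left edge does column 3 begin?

Inside the margins: 1267.75 − 96 = 1171.75 pt.
9 columns + 8 column gaps: 9c + 8·14 = 1171.75.
9c = 1171.75 − 112 = 1059.75, so c = 117.75 pt.
Each column+gutter stride is 131.75 pt; 2 of them past the 48 pt margin is 48 + 263.5 = 311.5 pt.

311.5 pt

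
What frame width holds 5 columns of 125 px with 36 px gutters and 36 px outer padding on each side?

Adding margins, columns and gutters: 72 + 625 + 144 = 841 px.

841 px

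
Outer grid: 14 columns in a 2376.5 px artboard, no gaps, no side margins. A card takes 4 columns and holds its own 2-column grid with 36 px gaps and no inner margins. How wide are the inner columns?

321.5 px

With no gaps, each column is 2376.5/14 = 169.75 px.
With no gaps, 4 columns span 4·169.75 = 679 px.
2 columns + 1 gap: 2d + 1·36 = 679.
2d = 679 − 36 = 643, so d = 321.5 px.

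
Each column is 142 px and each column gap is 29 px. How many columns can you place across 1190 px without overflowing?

k columns need k·142 + (k−1)·29 = k·171 − 29.
k·171 − 29 ≤ 1190 → k ≤ 1219 / 171 ≈ 7.13, so k = 7.

7 columns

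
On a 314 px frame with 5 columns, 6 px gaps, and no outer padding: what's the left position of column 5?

256 px

5 columns + 4 gaps: 5c + 4·6 = 314.
5c = 314 − 24 = 290, so c = 58 px.
Before column 5: 4 columns + 4 gaps.
Offset = 4·(58 + 6) = 4·64 = 256 px.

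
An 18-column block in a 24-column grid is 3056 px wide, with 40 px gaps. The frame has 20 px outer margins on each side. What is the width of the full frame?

18c + 17·40 = 3056 → 18c = 2376 → c = 132 px.
Total width: 2·20 + 24·132 + 23·40 = 4128 px.

4128 px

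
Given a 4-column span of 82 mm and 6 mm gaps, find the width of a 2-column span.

38 mm

82 − 3·6 = 64; ÷4 gives c = 16 mm.
Span of 2: 2·16 + 1·6 = 32 + 6 = 38 mm.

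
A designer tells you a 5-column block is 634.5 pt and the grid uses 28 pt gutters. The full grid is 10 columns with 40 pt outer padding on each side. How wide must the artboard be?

634.5 − 4·28 = 522.5; ÷5 gives c = 104.5 pt.
Total width: 2·40 + 10·104.5 + 9·28 = 1377 pt.

1377 pt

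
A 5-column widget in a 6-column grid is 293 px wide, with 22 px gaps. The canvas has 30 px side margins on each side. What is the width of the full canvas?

5 columns + 4 gaps: 5c + 4·22 = 293.
5c = 293 − 88 = 205, so c = 41 px.
Canvas = 2·30 + 6·41 + 5·22 = 60 + 246 + 110 = 416 px.

416 px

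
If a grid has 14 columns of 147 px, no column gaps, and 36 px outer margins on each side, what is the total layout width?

Layout = 2·36 + 14·147 = 72 + 2058 = 2130 px.

2130 px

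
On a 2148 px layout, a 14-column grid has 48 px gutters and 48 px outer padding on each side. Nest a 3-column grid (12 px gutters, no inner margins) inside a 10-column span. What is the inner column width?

Inside the margins: 2148 − 96 = 2052 px.
14 columns + 13 gutters: 14c + 13·48 = 2052.
14c = 2052 − 624 = 1428, so c = 102 px.
10-column span = 10·102 + 9·48 = 1452 px.
Subtracting 2 gutters of 12 leaves 1428 for 3 columns, so d = 476 px.

476 px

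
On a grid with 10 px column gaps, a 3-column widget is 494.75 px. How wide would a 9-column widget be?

Subtracting 2 column gaps of 10 leaves 474.75 for 3 columns, so c = 158.25 px.
9-column span = 9·158.25 + 8·10 = 1504.25 px.

1504.25 px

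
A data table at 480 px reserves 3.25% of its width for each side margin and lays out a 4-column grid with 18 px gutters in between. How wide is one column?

98.7 px

Each margin = 3.25% of 480 = 15.6 px; content = 480 − 2·15.6 = 448.8 px.
448.8 − 3·18 = 394.8; ÷4 gives c = 98.7 px.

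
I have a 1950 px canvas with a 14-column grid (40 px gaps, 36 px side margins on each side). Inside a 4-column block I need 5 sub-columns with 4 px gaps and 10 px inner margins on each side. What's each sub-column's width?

94.4 px

Subtract both margins: 1950 − 2·36 = 1878 px.
14c + 13·40 = 1878 → 14c = 1358 → c = 97 px.
4-column span = 4·97 + 3·40 = 508 px.
Inner content = 508 − 2·10 = 488 px.
5d + 4·4 = 488 → 5d = 472 → d = 94.4 px.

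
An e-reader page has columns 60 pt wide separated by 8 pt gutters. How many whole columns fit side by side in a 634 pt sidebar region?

9 columns

9 columns: 9·60 + 8·8 = 604 pt ≤ 634.
10 columns: 672 pt > 634. So 9.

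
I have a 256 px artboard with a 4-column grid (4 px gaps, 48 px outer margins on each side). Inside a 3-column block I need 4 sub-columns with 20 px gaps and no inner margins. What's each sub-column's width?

Take off 96 px of margins, leaving 160 px.
160 − 3·4 = 148; ÷4 gives c = 37 px.
3 columns plus 2 gaps: 111 + 8 = 119 px.
4 columns + 3 gaps: 4d + 3·20 = 119.
4d = 119 − 60 = 59, so d = 14.75 px.

14.75 px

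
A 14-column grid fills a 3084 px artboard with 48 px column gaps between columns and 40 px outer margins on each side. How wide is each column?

170 px

Content width = 3084 − 2·40 = 3004 px.
14c + 13·48 = 3004 → 14c = 2380 → c = 170 px.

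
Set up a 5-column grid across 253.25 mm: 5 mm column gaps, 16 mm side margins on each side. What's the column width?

40.25 mm

Take off 32 mm of margins, leaving 221.25 mm.
5 columns + 4 column gaps: 5c + 4·5 = 221.25.
5c = 221.25 − 20 = 201.25, so c = 40.25 mm.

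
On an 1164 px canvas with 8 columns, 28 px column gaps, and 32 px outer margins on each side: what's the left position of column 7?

878 px

Subtract both margins: 1164 − 2·32 = 1100 px.
8 columns + 7 column gaps: 8c + 7·28 = 1100.
8c = 1100 − 196 = 904, so c = 113 px.
Column 7 starts at margin + 6·(column + gutter) = 32 + 6·141 = 878 px.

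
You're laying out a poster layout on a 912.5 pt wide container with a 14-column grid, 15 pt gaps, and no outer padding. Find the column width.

14 columns + 13 gaps: 14c + 13·15 = 912.5.
14c = 912.5 − 195 = 717.5, so c = 51.25 pt.

51.25 pt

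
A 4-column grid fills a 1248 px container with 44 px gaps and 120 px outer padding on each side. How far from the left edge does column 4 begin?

909 px

Inside the margins: 1248 − 240 = 1008 px.
4 columns + 3 gaps: 4c + 3·44 = 1008.
4c = 1008 − 132 = 876, so c = 219 px.
Before column 4: the margin + 3 columns + 3 gaps.
Offset = 120 + 3·(219 + 44) = 120 + 789 = 909 px.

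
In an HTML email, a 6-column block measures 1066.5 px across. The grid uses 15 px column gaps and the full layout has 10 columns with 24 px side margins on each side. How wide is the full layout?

6 columns + 5 column gaps: 6c + 5·15 = 1066.5.
6c = 1066.5 − 75 = 991.5, so c = 165.25 px.
Layout = 2·24 + 10·165.25 + 9·15 = 48 + 1652.5 + 135 = 1835.5 px.

1835.5 px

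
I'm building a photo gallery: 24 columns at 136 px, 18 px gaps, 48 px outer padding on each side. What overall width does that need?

3774 px

Canvas = 2·48 + 24·136 + 23·18 = 96 + 3264 + 414 = 3774 px.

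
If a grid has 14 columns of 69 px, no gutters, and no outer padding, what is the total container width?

Summing: 966 = 966 px.

966 px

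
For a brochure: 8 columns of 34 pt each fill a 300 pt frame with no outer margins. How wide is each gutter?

4 pt

8 columns take 8·34 = 272 pt; remaining 28 splits into 7 gutters.
g = 28 / 7 = 4 pt.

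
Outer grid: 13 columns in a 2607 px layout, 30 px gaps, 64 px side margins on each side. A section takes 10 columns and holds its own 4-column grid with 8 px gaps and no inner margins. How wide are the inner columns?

469 px

Inside the margins: 2607 − 128 = 2479 px.
13c + 12·30 = 2479 → 13c = 2119 → c = 163 px.
10 columns plus 9 gaps: 1630 + 270 = 1900 px.
1900 − 3·8 = 1876; ÷4 gives d = 469 px.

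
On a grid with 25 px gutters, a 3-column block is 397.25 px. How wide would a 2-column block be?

256.5 px

Subtracting 2 gutters of 25 leaves 347.25 for 3 columns, so c = 115.75 px.
2-column span = 2·115.75 + 1·25 = 256.5 px.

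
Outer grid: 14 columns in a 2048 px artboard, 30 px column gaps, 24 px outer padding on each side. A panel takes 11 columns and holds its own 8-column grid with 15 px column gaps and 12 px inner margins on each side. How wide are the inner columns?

179.5 px

Outer content = 2048 − 2·24 = 2000 px.
Subtracting 13 column gaps of 30 leaves 1610 for 14 columns, so c = 115 px.
11 columns plus 10 column gaps: 1265 + 300 = 1565 px.
Inner content = 1565 − 2·12 = 1541 px.
1541 − 7·15 = 1436; ÷8 gives d = 179.5 px.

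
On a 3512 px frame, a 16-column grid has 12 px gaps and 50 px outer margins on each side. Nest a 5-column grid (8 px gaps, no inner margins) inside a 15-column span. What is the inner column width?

Subtract both margins: 3512 − 2·50 = 3412 px.
Subtracting 15 gaps of 12 leaves 3232 for 16 columns, so c = 202 px.
15 columns plus 14 gaps: 3030 + 168 = 3198 px.
5 columns + 4 gaps: 5d + 4·8 = 3198.
5d = 3198 − 32 = 3166, so d = 633.2 px.

633.2 px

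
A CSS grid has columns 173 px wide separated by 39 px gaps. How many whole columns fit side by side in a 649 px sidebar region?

k columns need k·173 + (k−1)·39 = k·212 − 39.
k·212 − 39 ≤ 649 → k ≤ 688 / 212 ≈ 3.25, so k = 3.

3 columns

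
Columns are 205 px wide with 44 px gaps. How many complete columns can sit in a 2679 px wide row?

10 columns: 10·205 + 9·44 = 2446 px ≤ 2679.
11 columns: 2695 px > 2679. So 10.

10 columns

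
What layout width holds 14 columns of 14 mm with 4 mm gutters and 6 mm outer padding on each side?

Layout = 2·6 + 14·14 + 13·4 = 12 + 196 + 52 = 260 mm.

260 mm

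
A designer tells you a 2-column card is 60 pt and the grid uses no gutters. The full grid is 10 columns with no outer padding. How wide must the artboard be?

With no gutters, each column is 60/2 = 30 pt.
Summing: 300 = 300 pt.

300 pt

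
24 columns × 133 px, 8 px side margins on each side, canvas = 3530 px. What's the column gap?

14 px

Subtract both margins: 3530 − 2·8 = 3514 px.
Columns use 3192 px, leaving 322 px across 23 column gaps = 14 px each.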